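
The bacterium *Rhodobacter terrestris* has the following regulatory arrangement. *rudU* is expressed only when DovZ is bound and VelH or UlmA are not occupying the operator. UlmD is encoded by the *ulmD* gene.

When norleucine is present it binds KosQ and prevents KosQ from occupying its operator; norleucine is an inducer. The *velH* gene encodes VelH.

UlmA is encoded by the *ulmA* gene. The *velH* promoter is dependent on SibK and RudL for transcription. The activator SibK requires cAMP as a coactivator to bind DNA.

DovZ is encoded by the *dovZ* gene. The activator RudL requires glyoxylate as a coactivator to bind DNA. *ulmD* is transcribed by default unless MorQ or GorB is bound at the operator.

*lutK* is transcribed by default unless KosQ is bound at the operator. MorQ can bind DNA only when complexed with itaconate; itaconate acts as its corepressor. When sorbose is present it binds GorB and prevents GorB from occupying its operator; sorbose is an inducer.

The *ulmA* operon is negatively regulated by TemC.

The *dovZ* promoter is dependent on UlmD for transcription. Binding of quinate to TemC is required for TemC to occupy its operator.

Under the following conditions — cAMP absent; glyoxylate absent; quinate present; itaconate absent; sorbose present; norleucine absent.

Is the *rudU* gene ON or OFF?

Itaconate is absent, so MorQ is inactive.
Sorbose is present, so GorB is inactive.
With no repressor bound, *ulmD* is transcribed.
So UlmD is produced and active.
No repressor is bound and UlmD is active, so *dovZ* is transcribed.
So DovZ is produced and active.
cAMP is absent, so SibK is inactive.
Glyoxylate is absent, so RudL is inactive.
Required activator SibK is absent, so *velH* is not transcribed.
So VelH is not produced.
Quinate is present, so TemC is active.
With repressor TemC bound, *ulmA* is not transcribed.
So UlmA is not produced.
No repressor is bound and DovZ is active, so *rudU* is transcribed.

ON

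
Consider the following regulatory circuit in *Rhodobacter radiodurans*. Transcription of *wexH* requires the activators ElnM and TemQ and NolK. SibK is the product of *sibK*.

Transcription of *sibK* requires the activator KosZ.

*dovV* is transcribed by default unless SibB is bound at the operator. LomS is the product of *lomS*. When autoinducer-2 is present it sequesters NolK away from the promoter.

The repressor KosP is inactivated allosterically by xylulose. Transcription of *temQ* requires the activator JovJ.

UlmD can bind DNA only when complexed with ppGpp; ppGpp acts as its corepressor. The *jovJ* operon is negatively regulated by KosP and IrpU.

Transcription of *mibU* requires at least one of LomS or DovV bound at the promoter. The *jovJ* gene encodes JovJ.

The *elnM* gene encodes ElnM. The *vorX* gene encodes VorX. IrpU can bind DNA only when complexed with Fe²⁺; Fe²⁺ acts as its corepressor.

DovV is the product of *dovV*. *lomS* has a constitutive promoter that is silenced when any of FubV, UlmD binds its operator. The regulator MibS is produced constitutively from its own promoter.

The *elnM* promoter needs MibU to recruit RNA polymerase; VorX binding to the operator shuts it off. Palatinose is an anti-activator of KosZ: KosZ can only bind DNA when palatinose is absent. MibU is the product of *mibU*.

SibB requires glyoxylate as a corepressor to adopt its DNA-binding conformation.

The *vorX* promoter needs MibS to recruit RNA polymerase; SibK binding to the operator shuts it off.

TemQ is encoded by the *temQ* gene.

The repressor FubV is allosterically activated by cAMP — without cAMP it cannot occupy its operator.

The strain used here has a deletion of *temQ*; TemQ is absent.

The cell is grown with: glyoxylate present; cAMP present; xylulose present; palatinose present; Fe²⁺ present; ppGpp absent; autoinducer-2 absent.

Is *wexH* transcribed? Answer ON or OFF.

cAMP is present, so FubV is active.
ppGpp is absent, so UlmD is inactive.
With repressor FubV bound, *lomS* is not transcribed.
So LomS is not produced.
Glyoxylate is present, so SibB is active.
With repressor SibB bound, *dovV* is not transcribed.
So DovV is not produced.
No activator is available at the *mibU* promoter, so *mibU* is not transcribed.
So MibU is not produced.
MibS is produced constitutively and is active.
Palatinose is present, so KosZ is inactive.
Required activator KosZ is absent, so *sibK* is not transcribed.
So SibK is not produced.
No repressor is bound and MibS is active, so *vorX* is transcribed.
So VorX is produced and active.
With repressor VorX bound, *elnM* is not transcribed.
So ElnM is not produced.
TemQ is non-functional in this strain, so it has no effect.
Autoinducer-2 is absent, so NolK is active.
Required activator ElnM is absent, so *wexH* is not transcribed.

OFF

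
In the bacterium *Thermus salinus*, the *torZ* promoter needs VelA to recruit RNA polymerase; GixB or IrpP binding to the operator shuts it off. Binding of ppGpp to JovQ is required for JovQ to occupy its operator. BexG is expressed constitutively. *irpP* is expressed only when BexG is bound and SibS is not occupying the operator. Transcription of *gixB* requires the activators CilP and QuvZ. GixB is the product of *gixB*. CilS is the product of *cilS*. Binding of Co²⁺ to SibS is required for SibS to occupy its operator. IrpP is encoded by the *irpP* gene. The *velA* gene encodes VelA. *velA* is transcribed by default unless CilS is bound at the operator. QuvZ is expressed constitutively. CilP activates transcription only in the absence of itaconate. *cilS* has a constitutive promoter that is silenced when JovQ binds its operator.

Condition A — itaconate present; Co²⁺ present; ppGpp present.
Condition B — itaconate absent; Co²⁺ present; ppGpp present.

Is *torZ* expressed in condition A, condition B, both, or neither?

A only

Condition A:
Itaconate is present, so CilP is inactive.
QuvZ is produced constitutively and is active.
Required activator CilP is absent, so *gixB* is not transcribed.
So GixB is not produced.
Co²⁺ is present, so SibS is active.
BexG is produced constitutively and is active.
With repressor SibS bound, *irpP* is not transcribed.
So IrpP is not produced.
ppGpp is present, so JovQ is active.
With repressor JovQ bound, *cilS* is not transcribed.
So CilS is not produced.
With no repressor bound, *velA* is transcribed.
So VelA is produced and active.
No repressor is bound and VelA is active, so *torZ* is transcribed.
→ *torZ* is ON in A.
Condition B:
Itaconate is absent, so CilP is active.
QuvZ is produced constitutively and is active.
No repressor is bound and CilP and QuvZ are active, so *gixB* is transcribed.
So GixB is produced and active.
Co²⁺ is present, so SibS is active.
BexG is produced constitutively and is active.
With repressor SibS bound, *irpP* is not transcribed.
So IrpP is not produced.
ppGpp is present, so JovQ is active.
With repressor JovQ bound, *cilS* is not transcribed.
So CilS is not produced.
With no repressor bound, *velA* is transcribed.
So VelA is produced and active.
With repressor GixB bound, *torZ* is not transcribed.
→ *torZ* is OFF in B.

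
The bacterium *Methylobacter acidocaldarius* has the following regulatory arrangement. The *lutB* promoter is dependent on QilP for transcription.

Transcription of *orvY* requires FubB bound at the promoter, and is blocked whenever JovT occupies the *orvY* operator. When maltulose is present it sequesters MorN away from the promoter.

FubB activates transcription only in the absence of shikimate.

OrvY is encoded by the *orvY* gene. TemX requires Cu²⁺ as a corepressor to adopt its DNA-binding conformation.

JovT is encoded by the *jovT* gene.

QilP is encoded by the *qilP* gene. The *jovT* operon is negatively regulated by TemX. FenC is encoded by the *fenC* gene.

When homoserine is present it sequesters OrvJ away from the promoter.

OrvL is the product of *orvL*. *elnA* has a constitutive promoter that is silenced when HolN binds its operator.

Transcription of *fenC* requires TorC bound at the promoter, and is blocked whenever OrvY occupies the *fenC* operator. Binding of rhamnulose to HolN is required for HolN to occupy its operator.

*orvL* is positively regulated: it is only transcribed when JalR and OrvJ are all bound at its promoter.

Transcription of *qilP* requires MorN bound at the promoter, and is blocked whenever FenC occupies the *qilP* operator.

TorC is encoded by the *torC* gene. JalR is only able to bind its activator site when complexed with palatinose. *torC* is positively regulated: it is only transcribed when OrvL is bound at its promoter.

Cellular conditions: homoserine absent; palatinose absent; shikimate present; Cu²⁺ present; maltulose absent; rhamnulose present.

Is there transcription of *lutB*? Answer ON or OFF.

ON

Cu²⁺ is present, so TemX is active.
With repressor TemX bound, *jovT* is not transcribed.
So JovT is not produced.
Shikimate is present, so FubB is inactive.
Required activator FubB is absent, so *orvY* is not transcribed.
So OrvY is not produced.
Palatinose is absent, so JalR is inactive.
Homoserine is absent, so OrvJ is active.
Required activator JalR is absent, so *orvL* is not transcribed.
So OrvL is not produced.
Required activator OrvL is absent, so *torC* is not transcribed.
So TorC is not produced.
Required activator TorC is absent, so *fenC* is not transcribed.
So FenC is not produced.
Maltulose is absent, so MorN is active.
No repressor is bound and MorN is active, so *qilP* is transcribed.
So QilP is produced and active.
No repressor is bound and QilP is active, so *lutB* is transcribed.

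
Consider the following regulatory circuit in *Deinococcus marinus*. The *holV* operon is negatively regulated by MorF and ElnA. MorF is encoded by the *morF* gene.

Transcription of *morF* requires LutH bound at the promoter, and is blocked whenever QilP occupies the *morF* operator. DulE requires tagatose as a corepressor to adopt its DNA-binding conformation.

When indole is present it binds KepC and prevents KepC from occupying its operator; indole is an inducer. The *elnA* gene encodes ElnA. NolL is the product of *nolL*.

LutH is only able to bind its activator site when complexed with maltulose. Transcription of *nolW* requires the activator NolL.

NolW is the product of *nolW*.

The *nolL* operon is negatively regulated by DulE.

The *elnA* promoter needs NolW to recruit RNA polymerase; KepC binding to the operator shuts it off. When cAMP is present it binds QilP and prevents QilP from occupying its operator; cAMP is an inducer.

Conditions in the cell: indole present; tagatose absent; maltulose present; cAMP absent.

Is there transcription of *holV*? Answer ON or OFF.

Maltulose is present, so LutH is active.
cAMP is absent, so QilP is active.
With repressor QilP bound, *morF* is not transcribed.
So MorF is not produced.
Indole is present, so KepC is inactive.
Tagatose is absent, so DulE is inactive.
With no repressor bound, *nolL* is transcribed.
So NolL is produced and active.
No repressor is bound and NolL is active, so *nolW* is transcribed.
So NolW is produced and active.
No repressor is bound and NolW is active, so *elnA* is transcribed.
So ElnA is produced and active.
With repressor ElnA bound, *holV* is not transcribed.

OFF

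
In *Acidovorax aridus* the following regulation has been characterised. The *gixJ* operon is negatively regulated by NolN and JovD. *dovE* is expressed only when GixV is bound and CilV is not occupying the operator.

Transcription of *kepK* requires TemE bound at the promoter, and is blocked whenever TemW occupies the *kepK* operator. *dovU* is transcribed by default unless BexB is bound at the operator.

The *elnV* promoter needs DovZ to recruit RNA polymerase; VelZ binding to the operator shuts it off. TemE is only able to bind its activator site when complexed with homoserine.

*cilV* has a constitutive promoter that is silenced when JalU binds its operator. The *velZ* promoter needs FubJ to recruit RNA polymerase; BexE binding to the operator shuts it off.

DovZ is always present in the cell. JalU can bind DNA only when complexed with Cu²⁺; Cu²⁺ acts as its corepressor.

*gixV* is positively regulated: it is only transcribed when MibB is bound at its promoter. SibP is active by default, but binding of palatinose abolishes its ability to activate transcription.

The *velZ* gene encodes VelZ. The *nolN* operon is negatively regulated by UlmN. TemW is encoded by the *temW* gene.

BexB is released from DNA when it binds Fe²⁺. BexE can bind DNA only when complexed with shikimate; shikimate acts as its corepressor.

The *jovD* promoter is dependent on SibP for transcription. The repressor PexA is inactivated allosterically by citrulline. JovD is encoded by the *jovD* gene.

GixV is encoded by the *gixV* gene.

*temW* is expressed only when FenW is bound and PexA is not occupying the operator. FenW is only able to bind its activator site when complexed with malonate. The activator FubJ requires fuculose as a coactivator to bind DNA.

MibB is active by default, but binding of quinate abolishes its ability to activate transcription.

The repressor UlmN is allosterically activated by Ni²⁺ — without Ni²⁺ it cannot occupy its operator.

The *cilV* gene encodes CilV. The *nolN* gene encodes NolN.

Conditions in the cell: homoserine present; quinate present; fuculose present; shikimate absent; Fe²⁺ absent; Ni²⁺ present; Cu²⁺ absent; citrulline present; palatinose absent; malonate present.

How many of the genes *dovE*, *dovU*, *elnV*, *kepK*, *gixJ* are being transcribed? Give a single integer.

Cu²⁺ is absent, so JalU is inactive.
With no repressor bound, *cilV* is transcribed.
So CilV is produced and active.
Quinate is present, so MibB is inactive.
Required activator MibB is absent, so *gixV* is not transcribed.
So GixV is not produced.
With repressor CilV bound, *dovE* is not transcribed.
→ *dovE* is OFF.
Fe²⁺ is absent, so BexB is active.
With repressor BexB bound, *dovU* is not transcribed.
→ *dovU* is OFF.
Fuculose is present, so FubJ is active.
Shikimate is absent, so BexE is inactive.
No repressor is bound and FubJ is active, so *velZ* is transcribed.
So VelZ is produced and active.
DovZ is produced constitutively and is active.
With repressor VelZ bound, *elnV* is not transcribed.
→ *elnV* is OFF.
Homoserine is present, so TemE is active.
Citrulline is present, so PexA is inactive.
Malonate is present, so FenW is active.
No repressor is bound and FenW is active, so *temW* is transcribed.
So TemW is produced and active.
With repressor TemW bound, *kepK* is not transcribed.
→ *kepK* is OFF.
Ni²⁺ is present, so UlmN is active.
With repressor UlmN bound, *nolN* is not transcribed.
So NolN is not produced.
Palatinose is absent, so SibP is active.
No repressor is bound and SibP is active, so *jovD* is transcribed.
So JovD is produced and active.
With repressor JovD bound, *gixJ* is not transcribed.
→ *gixJ* is OFF.
0 of the 5 genes are transcribed.

0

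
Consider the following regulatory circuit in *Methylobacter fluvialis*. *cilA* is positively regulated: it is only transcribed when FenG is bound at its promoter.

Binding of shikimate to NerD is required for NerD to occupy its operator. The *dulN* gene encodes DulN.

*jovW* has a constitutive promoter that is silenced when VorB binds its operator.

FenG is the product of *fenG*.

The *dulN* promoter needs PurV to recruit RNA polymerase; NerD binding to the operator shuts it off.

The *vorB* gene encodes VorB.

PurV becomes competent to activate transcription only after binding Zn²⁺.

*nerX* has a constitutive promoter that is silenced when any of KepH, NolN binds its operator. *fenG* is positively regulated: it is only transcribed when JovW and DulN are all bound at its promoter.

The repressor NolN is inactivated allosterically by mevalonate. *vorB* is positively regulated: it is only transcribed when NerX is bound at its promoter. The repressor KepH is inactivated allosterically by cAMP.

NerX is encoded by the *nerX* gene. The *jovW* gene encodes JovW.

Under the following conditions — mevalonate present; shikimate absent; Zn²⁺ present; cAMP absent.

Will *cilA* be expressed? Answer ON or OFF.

ON

cAMP is absent, so KepH is active.
Mevalonate is present, so NolN is inactive.
With repressor KepH bound, *nerX* is not transcribed.
So NerX is not produced.
Required activator NerX is absent, so *vorB* is not transcribed.
So VorB is not produced.
With no repressor bound, *jovW* is transcribed.
So JovW is produced and active.
Zn²⁺ is present, so PurV is active.
Shikimate is absent, so NerD is inactive.
No repressor is bound and PurV is active, so *dulN* is transcribed.
So DulN is produced and active.
No repressor is bound and JovW and DulN are active, so *fenG* is transcribed.
So FenG is produced and active.
No repressor is bound and FenG is active, so *cilA* is transcribed.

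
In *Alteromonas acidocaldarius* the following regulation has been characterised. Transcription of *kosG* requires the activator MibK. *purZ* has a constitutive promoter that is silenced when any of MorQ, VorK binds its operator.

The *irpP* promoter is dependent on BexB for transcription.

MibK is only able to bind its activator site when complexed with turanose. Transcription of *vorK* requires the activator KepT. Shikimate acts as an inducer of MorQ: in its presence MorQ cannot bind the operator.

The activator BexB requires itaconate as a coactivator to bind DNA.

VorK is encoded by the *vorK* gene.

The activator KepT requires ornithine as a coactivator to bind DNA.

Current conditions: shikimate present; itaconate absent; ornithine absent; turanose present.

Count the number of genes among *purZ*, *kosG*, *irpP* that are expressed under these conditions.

Shikimate is present, so MorQ is inactive.
Ornithine is absent, so KepT is inactive.
Required activator KepT is absent, so *vorK* is not transcribed.
So VorK is not produced.
With no repressor bound, *purZ* is transcribed.
→ *purZ* is ON.
Turanose is present, so MibK is active.
No repressor is bound and MibK is active, so *kosG* is transcribed.
→ *kosG* is ON.
Itaconate is absent, so BexB is inactive.
Required activator BexB is absent, so *irpP* is not transcribed.
→ *irpP* is OFF.
2 of the 3 genes are transcribed.

2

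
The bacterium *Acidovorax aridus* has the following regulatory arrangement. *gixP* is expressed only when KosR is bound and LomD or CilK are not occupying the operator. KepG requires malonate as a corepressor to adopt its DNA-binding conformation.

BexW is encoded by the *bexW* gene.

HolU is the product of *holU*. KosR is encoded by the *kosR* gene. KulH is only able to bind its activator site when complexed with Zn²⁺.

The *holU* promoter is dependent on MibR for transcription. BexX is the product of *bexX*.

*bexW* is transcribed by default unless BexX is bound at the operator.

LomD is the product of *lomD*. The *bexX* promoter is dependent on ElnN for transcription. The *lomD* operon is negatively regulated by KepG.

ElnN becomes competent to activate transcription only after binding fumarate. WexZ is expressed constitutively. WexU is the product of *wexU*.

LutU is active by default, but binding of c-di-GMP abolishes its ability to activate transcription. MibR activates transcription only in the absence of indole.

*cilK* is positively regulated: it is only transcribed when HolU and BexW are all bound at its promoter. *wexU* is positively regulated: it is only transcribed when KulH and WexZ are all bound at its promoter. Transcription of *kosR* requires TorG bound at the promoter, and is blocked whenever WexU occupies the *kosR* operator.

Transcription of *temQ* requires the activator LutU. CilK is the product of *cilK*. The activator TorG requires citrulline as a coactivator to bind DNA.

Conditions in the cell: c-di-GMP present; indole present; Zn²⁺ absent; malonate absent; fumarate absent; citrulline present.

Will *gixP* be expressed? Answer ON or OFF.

Citrulline is present, so TorG is active.
Zn²⁺ is absent, so KulH is inactive.
WexZ is produced constitutively and is active.
Required activator KulH is absent, so *wexU* is not transcribed.
So WexU is not produced.
No repressor is bound and TorG is active, so *kosR* is transcribed.
So KosR is produced and active.
Malonate is absent, so KepG is inactive.
With no repressor bound, *lomD* is transcribed.
So LomD is produced and active.
Indole is present, so MibR is inactive.
Required activator MibR is absent, so *holU* is not transcribed.
So HolU is not produced.
Fumarate is absent, so ElnN is inactive.
Required activator ElnN is absent, so *bexX* is not transcribed.
So BexX is not produced.
With no repressor bound, *bexW* is transcribed.
So BexW is produced and active.
Required activator HolU is absent, so *cilK* is not transcribed.
So CilK is not produced.
With repressor LomD bound, *gixP* is not transcribed.

OFF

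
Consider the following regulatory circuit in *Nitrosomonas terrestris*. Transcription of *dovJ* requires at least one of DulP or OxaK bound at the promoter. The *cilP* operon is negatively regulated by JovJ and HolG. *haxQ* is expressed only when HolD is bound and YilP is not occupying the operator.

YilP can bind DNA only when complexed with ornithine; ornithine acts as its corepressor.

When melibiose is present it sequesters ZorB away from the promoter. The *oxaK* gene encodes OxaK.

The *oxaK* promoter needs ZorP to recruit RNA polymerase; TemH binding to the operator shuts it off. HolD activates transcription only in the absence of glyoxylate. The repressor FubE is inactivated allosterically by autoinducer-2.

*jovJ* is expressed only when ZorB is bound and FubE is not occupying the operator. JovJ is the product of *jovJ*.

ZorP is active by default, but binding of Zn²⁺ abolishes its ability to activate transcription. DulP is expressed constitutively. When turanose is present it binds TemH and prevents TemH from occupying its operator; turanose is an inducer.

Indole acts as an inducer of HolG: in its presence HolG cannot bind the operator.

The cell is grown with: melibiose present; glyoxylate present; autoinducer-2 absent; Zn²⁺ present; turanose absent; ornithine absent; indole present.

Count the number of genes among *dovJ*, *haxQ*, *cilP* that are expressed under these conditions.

DulP is produced constitutively and is active.
Zn²⁺ is present, so ZorP is inactive.
Turanose is absent, so TemH is active.
With repressor TemH bound, *oxaK* is not transcribed.
So OxaK is not produced.
Activator DulP is present, so *dovJ* is transcribed.
→ *dovJ* is ON.
Ornithine is absent, so YilP is inactive.
Glyoxylate is present, so HolD is inactive.
Required activator HolD is absent, so *haxQ* is not transcribed.
→ *haxQ* is OFF.
Autoinducer-2 is absent, so FubE is active.
Melibiose is present, so ZorB is inactive.
With repressor FubE bound, *jovJ* is not transcribed.
So JovJ is not produced.
Indole is present, so HolG is inactive.
With no repressor bound, *cilP* is transcribed.
→ *cilP* is ON.
2 of the 3 genes are transcribed.

2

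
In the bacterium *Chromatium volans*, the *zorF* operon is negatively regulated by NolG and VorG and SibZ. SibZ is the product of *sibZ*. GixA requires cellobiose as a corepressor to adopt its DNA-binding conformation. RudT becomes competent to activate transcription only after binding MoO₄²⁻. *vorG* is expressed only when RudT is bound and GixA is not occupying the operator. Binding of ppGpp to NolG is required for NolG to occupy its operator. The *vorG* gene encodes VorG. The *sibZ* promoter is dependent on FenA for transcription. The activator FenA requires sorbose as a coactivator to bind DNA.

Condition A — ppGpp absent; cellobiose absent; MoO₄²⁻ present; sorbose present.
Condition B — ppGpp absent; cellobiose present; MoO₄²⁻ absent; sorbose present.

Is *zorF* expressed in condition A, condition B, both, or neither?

neither

Condition A:
ppGpp is absent, so NolG is inactive.
Cellobiose is absent, so GixA is inactive.
MoO₄²⁻ is present, so RudT is active.
No repressor is bound and RudT is active, so *vorG* is transcribed.
So VorG is produced and active.
Sorbose is present, so FenA is active.
No repressor is bound and FenA is active, so *sibZ* is transcribed.
So SibZ is produced and active.
With repressor VorG bound, *zorF* is not transcribed.
→ *zorF* is OFF in A.
Condition B:
ppGpp is absent, so NolG is inactive.
Cellobiose is present, so GixA is active.
MoO₄²⁻ is absent, so RudT is inactive.
With repressor GixA bound, *vorG* is not transcribed.
So VorG is not produced.
Sorbose is present, so FenA is active.
No repressor is bound and FenA is active, so *sibZ* is transcribed.
So SibZ is produced and active.
With repressor SibZ bound, *zorF* is not transcribed.
→ *zorF* is OFF in B.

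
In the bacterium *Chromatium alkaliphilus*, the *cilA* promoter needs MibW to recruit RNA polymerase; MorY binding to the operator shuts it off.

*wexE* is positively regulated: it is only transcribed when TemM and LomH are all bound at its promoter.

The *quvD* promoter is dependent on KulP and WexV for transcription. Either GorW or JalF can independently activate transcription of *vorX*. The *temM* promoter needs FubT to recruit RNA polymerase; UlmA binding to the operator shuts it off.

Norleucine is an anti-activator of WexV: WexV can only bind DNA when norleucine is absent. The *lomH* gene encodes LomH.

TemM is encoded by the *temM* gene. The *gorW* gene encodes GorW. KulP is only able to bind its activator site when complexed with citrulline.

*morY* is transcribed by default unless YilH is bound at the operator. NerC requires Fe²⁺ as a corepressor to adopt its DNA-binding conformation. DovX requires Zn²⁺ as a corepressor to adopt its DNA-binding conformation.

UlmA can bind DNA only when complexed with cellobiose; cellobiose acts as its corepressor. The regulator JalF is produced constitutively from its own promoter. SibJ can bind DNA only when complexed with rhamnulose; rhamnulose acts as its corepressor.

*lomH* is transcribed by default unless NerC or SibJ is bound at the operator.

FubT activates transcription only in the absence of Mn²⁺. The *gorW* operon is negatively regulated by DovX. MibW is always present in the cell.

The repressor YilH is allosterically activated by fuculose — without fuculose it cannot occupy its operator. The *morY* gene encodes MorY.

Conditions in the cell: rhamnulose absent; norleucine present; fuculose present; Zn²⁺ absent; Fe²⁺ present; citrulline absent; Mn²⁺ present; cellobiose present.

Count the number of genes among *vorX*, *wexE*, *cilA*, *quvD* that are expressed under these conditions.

Zn²⁺ is absent, so DovX is inactive.
With no repressor bound, *gorW* is transcribed.
So GorW is produced and active.
JalF is produced constitutively and is active.
Activator GorW is present, so *vorX* is transcribed.
→ *vorX* is ON.
Mn²⁺ is present, so FubT is inactive.
Cellobiose is present, so UlmA is active.
With repressor UlmA bound, *temM* is not transcribed.
So TemM is not produced.
Fe²⁺ is present, so NerC is active.
Rhamnulose is absent, so SibJ is inactive.
With repressor NerC bound, *lomH* is not transcribed.
So LomH is not produced.
Required activator TemM is absent, so *wexE* is not transcribed.
→ *wexE* is OFF.
Fuculose is present, so YilH is active.
With repressor YilH bound, *morY* is not transcribed.
So MorY is not produced.
MibW is produced constitutively and is active.
No repressor is bound and MibW is active, so *cilA* is transcribed.
→ *cilA* is ON.
Citrulline is absent, so KulP is inactive.
Norleucine is present, so WexV is inactive.
Required activator KulP is absent, so *quvD* is not transcribed.
→ *quvD* is OFF.
2 of the 4 genes are transcribed.

2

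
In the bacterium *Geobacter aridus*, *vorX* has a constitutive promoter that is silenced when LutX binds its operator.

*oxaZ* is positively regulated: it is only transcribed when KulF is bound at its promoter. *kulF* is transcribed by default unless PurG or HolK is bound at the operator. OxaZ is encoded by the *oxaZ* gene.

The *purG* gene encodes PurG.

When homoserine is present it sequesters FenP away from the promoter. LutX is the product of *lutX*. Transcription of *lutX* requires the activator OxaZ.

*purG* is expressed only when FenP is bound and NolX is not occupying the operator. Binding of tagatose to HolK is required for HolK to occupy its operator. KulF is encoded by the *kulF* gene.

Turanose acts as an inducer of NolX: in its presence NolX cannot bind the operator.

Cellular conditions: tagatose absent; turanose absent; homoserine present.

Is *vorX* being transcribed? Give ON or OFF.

Turanose is absent, so NolX is active.
Homoserine is present, so FenP is inactive.
With repressor NolX bound, *purG* is not transcribed.
So PurG is not produced.
Tagatose is absent, so HolK is inactive.
With no repressor bound, *kulF* is transcribed.
So KulF is produced and active.
No repressor is bound and KulF is active, so *oxaZ* is transcribed.
So OxaZ is produced and active.
No repressor is bound and OxaZ is active, so *lutX* is transcribed.
So LutX is produced and active.
With repressor LutX bound, *vorX* is not transcribed.

OFF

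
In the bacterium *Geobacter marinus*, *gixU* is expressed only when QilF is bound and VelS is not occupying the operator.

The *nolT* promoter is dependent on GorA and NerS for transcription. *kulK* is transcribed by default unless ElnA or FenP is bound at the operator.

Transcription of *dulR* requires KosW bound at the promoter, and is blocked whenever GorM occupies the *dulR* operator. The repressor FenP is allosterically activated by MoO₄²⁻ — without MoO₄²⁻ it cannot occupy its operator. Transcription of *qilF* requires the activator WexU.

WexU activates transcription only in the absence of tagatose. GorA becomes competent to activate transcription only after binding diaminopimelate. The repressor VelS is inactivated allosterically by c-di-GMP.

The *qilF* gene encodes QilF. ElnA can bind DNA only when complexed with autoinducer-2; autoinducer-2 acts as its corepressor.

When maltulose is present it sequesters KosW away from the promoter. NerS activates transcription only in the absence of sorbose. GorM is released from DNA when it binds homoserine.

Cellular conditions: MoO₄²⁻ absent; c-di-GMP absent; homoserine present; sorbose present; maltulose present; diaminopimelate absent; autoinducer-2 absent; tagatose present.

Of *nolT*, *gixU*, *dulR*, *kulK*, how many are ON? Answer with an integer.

Diaminopimelate is absent, so GorA is inactive.
Sorbose is present, so NerS is inactive.
Required activator GorA is absent, so *nolT* is not transcribed.
→ *nolT* is OFF.
c-di-GMP is absent, so VelS is active.
Tagatose is present, so WexU is inactive.
Required activator WexU is absent, so *qilF* is not transcribed.
So QilF is not produced.
With repressor VelS bound, *gixU* is not transcribed.
→ *gixU* is OFF.
Maltulose is present, so KosW is inactive.
Homoserine is present, so GorM is inactive.
Required activator KosW is absent, so *dulR* is not transcribed.
→ *dulR* is OFF.
Autoinducer-2 is absent, so ElnA is inactive.
MoO₄²⁻ is absent, so FenP is inactive.
With no repressor bound, *kulK* is transcribed.
→ *kulK* is ON.
1 of the 4 genes is transcribed.

1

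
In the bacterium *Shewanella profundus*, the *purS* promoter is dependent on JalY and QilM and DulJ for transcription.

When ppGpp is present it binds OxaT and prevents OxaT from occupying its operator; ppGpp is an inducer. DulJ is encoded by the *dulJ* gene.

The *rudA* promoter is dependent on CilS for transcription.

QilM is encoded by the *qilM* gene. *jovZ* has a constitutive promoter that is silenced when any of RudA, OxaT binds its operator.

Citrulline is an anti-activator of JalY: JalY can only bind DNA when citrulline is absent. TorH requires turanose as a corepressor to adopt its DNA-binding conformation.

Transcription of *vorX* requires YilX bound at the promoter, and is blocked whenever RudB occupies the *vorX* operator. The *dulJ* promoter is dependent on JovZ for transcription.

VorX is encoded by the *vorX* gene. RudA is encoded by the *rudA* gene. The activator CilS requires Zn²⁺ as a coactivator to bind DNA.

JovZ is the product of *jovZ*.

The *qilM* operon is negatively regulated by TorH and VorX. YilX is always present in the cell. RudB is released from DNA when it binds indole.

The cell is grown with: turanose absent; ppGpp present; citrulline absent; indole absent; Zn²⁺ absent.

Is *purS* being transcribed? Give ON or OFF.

ON

Citrulline is absent, so JalY is active.
Turanose is absent, so TorH is inactive.
YilX is produced constitutively and is active.
Indole is absent, so RudB is active.
With repressor RudB bound, *vorX* is not transcribed.
So VorX is not produced.
With no repressor bound, *qilM* is transcribed.
So QilM is produced and active.
Zn²⁺ is absent, so CilS is inactive.
Required activator CilS is absent, so *rudA* is not transcribed.
So RudA is not produced.
ppGpp is present, so OxaT is inactive.
With no repressor bound, *jovZ* is transcribed.
So JovZ is produced and active.
No repressor is bound and JovZ is active, so *dulJ* is transcribed.
So DulJ is produced and active.
No repressor is bound and JalY and QilM and DulJ are active, so *purS* is transcribed.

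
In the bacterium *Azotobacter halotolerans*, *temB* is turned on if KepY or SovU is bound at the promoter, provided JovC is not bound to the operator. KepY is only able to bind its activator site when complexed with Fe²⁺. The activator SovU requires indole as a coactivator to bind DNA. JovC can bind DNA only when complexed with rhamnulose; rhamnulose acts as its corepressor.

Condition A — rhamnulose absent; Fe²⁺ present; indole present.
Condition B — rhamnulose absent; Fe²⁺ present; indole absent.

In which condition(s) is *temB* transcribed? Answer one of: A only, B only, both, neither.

both

Condition A:
Rhamnulose is absent, so JovC is inactive.
Fe²⁺ is present, so KepY is active.
Indole is present, so SovU is active.
Activator KepY is present, so *temB* is transcribed.
→ *temB* is ON in A.
Condition B:
Rhamnulose is absent, so JovC is inactive.
Fe²⁺ is present, so KepY is active.
Indole is absent, so SovU is inactive.
Activator KepY is present, so *temB* is transcribed.
→ *temB* is ON in B.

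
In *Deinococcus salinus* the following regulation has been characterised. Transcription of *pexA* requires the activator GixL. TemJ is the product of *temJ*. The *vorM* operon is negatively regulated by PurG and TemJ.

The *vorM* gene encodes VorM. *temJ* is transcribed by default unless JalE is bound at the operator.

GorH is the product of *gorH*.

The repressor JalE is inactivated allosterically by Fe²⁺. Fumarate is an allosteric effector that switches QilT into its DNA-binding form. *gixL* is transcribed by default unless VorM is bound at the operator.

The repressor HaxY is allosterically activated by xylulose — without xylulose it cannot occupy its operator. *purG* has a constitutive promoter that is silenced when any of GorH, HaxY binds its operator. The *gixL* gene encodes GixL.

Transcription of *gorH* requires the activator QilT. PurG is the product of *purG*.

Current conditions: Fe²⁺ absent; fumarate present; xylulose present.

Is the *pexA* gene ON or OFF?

Fumarate is present, so QilT is active.
No repressor is bound and QilT is active, so *gorH* is transcribed.
So GorH is produced and active.
Xylulose is present, so HaxY is active.
With repressor GorH bound, *purG* is not transcribed.
So PurG is not produced.
Fe²⁺ is absent, so JalE is active.
With repressor JalE bound, *temJ* is not transcribed.
So TemJ is not produced.
With no repressor bound, *vorM* is transcribed.
So VorM is produced and active.
With repressor VorM bound, *gixL* is not transcribed.
So GixL is not produced.
Required activator GixL is absent, so *pexA* is not transcribed.

OFF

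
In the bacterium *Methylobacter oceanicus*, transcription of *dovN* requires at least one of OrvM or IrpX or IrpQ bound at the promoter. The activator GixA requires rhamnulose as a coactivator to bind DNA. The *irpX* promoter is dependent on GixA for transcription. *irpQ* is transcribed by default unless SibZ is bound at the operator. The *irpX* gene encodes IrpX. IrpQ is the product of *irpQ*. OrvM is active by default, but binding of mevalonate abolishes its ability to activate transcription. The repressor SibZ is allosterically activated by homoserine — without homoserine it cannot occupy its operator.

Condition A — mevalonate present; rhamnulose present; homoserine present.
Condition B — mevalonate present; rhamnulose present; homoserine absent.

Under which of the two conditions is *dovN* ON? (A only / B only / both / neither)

Condition A:
Mevalonate is present, so OrvM is inactive.
Rhamnulose is present, so GixA is active.
No repressor is bound and GixA is active, so *irpX* is transcribed.
So IrpX is produced and active.
Homoserine is present, so SibZ is active.
With repressor SibZ bound, *irpQ* is not transcribed.
So IrpQ is not produced.
Activator IrpX is present, so *dovN* is transcribed.
→ *dovN* is ON in A.
Condition B:
Mevalonate is present, so OrvM is inactive.
Rhamnulose is present, so GixA is active.
No repressor is bound and GixA is active, so *irpX* is transcribed.
So IrpX is produced and active.
Homoserine is absent, so SibZ is inactive.
With no repressor bound, *irpQ* is transcribed.
So IrpQ is produced and active.
Activator IrpX is present, so *dovN* is transcribed.
→ *dovN* is ON in B.

both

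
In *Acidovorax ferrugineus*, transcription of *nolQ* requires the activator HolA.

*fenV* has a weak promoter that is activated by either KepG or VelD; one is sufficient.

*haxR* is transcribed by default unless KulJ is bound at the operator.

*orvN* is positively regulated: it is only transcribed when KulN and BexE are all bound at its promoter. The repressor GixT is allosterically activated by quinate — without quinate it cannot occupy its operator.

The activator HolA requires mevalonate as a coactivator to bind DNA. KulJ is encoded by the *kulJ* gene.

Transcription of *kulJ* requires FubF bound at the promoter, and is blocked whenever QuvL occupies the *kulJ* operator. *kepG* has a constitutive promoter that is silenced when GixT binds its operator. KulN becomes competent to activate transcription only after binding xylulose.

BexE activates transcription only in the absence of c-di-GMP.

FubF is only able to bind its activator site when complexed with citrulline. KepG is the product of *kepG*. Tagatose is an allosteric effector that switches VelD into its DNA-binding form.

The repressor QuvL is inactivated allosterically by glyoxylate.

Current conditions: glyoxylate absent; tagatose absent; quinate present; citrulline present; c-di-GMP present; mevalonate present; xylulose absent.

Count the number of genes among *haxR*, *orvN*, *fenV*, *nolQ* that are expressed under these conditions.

Glyoxylate is absent, so QuvL is active.
Citrulline is present, so FubF is active.
With repressor QuvL bound, *kulJ* is not transcribed.
So KulJ is not produced.
With no repressor bound, *haxR* is transcribed.
→ *haxR* is ON.
Xylulose is absent, so KulN is inactive.
c-di-GMP is present, so BexE is inactive.
Required activator KulN is absent, so *orvN* is not transcribed.
→ *orvN* is OFF.
Quinate is present, so GixT is active.
With repressor GixT bound, *kepG* is not transcribed.
So KepG is not produced.
Tagatose is absent, so VelD is inactive.
No activator is available at the *fenV* promoter, so *fenV* is not transcribed.
→ *fenV* is OFF.
Mevalonate is present, so HolA is active.
No repressor is bound and HolA is active, so *nolQ* is transcribed.
→ *nolQ* is ON.
2 of the 4 genes are transcribed.

2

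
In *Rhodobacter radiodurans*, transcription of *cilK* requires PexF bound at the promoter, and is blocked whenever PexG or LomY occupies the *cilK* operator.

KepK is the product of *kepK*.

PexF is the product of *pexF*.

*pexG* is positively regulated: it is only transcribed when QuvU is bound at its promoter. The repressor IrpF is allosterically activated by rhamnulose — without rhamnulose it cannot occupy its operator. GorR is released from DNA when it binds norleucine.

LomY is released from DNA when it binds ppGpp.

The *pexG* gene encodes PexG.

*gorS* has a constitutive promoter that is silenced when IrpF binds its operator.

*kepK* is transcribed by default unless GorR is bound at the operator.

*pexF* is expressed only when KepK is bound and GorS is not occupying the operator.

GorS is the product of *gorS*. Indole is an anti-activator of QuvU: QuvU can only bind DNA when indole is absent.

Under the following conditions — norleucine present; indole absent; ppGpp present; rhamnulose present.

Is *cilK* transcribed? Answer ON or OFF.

OFF

Indole is absent, so QuvU is active.
No repressor is bound and QuvU is active, so *pexG* is transcribed.
So PexG is produced and active.
Rhamnulose is present, so IrpF is active.
With repressor IrpF bound, *gorS* is not transcribed.
So GorS is not produced.
Norleucine is present, so GorR is inactive.
With no repressor bound, *kepK* is transcribed.
So KepK is produced and active.
No repressor is bound and KepK is active, so *pexF* is transcribed.
So PexF is produced and active.
ppGpp is present, so LomY is inactive.
With repressor PexG bound, *cilK* is not transcribed.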